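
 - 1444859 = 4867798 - 6312657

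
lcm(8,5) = 40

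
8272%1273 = 634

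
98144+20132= 118276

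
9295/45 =1859/9 = 206.56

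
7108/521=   7108/521 = 13.64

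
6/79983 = 2/26661= 0.00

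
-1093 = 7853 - 8946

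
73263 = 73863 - 600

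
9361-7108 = 2253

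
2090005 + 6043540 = 8133545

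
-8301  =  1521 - 9822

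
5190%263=193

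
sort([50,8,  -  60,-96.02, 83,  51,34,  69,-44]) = [  -  96.02, - 60, - 44,8,34,50,  51,69, 83 ] 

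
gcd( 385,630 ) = 35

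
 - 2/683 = -2/683 = - 0.00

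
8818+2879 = 11697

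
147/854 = 21/122 = 0.17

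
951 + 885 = 1836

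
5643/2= 2821+1/2 = 2821.50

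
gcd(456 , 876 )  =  12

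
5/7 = 5/7 = 0.71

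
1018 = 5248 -4230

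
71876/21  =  10268/3=3422.67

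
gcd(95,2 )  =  1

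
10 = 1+9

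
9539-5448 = 4091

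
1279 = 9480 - 8201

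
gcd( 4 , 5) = 1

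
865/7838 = 865/7838 =0.11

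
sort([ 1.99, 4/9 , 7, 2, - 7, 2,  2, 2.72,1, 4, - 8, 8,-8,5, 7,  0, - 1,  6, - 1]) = [ - 8, - 8,-7, - 1,  -  1,0 , 4/9,  1 , 1.99, 2, 2, 2,2.72,4, 5,6, 7,7  ,  8 ]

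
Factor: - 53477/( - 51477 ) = 3^(-1)*53^1*1009^1*17159^ ( - 1 )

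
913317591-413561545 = 499756046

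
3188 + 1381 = 4569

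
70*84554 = 5918780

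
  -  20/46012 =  - 5/11503 = - 0.00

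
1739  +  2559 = 4298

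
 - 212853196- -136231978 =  - 76621218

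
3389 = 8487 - 5098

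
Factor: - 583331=-7^1 * 167^1*499^1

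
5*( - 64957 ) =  - 324785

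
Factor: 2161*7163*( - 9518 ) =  - 147331434874 =- 2^1*13^1*19^1*29^1*2161^1*  4759^1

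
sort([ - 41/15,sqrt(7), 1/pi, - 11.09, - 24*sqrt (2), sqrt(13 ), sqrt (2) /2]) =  [ - 24*sqrt(2) ,- 11.09 , - 41/15,1/pi,sqrt(2 ) /2, sqrt(7),sqrt( 13 )] 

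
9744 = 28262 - 18518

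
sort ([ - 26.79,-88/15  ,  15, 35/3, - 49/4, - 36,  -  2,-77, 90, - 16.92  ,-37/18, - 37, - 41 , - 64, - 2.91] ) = [  -  77 , - 64, - 41,  -  37,-36, - 26.79, - 16.92, - 49/4, - 88/15,  -  2.91,  -  37/18,-2,35/3,15,90]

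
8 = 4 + 4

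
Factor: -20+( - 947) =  - 967  =  - 967^1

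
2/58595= 2/58595 = 0.00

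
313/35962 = 313/35962 = 0.01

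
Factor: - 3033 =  - 3^2 * 337^1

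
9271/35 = 9271/35= 264.89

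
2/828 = 1/414 = 0.00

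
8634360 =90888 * 95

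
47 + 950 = 997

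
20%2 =0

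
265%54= 49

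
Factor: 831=3^1 * 277^1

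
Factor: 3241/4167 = 3^ ( - 2 )*7^1 = 7/9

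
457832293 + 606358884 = 1064191177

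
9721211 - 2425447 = 7295764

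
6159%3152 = 3007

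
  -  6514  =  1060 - 7574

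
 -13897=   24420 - 38317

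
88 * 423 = 37224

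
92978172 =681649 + 92296523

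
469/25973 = 469/25973 = 0.02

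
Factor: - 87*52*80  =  -361920 = - 2^6*3^1*5^1*13^1 * 29^1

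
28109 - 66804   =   - 38695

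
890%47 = 44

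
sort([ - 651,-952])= [ - 952, - 651 ]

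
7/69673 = 7/69673  =  0.00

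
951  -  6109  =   - 5158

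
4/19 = 4/19 =0.21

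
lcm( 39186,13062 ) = 39186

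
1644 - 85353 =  - 83709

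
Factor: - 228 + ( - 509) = - 11^1*67^1 = -737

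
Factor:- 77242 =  - 2^1 * 11^1*3511^1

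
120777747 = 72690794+48086953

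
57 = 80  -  23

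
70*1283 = 89810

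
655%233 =189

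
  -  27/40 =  - 27/40 =-0.68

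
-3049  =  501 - 3550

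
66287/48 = 1380  +  47/48=1380.98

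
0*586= 0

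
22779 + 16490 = 39269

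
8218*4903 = 40292854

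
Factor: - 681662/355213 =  - 2^1*71^( - 1 ) * 569^1*599^1*5003^( - 1) 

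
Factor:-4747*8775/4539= - 13884975/1513 = - 3^2*5^2 * 13^1*17^( - 1)*47^1*89^( - 1)*101^1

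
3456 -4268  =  -812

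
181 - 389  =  -208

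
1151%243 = 179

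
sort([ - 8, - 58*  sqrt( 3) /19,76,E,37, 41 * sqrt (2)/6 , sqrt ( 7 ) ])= [ - 8, - 58*sqrt( 3 ) /19,sqrt( 7), E,41*sqrt( 2)/6,37, 76]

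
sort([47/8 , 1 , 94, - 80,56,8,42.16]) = [ - 80,1,47/8, 8,42.16  ,  56,94 ]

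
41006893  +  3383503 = 44390396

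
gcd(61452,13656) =6828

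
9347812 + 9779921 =19127733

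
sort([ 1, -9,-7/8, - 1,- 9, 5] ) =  [- 9, - 9, - 1,-7/8, 1, 5 ] 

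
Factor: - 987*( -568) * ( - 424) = -2^6*3^1*7^1*47^1 * 53^1*71^1 = - 237701184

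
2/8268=1/4134= 0.00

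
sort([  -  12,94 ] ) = [ -12, 94 ] 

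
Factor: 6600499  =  6600499^1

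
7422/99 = 74  +  32/33 = 74.97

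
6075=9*675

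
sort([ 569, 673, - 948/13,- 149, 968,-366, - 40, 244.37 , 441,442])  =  [ - 366, - 149,-948/13, - 40, 244.37, 441, 442,569, 673, 968]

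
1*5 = 5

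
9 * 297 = 2673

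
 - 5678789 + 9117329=3438540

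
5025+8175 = 13200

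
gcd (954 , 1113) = 159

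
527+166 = 693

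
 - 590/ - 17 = 590/17 = 34.71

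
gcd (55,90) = 5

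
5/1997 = 5/1997= 0.00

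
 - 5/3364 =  - 5/3364  =  -0.00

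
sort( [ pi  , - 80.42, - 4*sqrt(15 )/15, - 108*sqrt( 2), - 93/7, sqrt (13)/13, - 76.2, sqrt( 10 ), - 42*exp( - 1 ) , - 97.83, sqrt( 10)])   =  [ - 108*sqrt(2),  -  97.83, - 80.42, - 76.2,  -  42 * exp ( -1)  , - 93/7, - 4 * sqrt (15 )/15, sqrt ( 13 ) /13, pi,sqrt( 10 ),sqrt ( 10) ]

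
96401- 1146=95255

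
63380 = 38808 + 24572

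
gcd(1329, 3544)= 443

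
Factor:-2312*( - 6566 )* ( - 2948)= - 44752385216 = - 2^6 * 7^2*11^1* 17^2*67^2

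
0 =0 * 84397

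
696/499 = 1 +197/499 = 1.39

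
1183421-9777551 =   -  8594130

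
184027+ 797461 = 981488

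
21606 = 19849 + 1757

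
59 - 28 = 31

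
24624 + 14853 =39477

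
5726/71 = 80+46/71=80.65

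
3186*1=3186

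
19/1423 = 19/1423 = 0.01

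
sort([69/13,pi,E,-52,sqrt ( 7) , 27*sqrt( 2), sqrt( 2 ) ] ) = [ - 52 , sqrt( 2 ) , sqrt( 7 ), E,pi,69/13,27 * sqrt(2)]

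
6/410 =3/205=0.01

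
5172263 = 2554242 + 2618021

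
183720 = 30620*6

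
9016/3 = 3005  +  1/3 = 3005.33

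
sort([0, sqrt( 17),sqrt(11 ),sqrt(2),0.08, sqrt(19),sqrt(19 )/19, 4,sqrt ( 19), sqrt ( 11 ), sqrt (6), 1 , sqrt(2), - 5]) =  [ - 5, 0,0.08,sqrt( 19 )/19,1,sqrt( 2), sqrt( 2),sqrt (6 ),sqrt( 11 ), sqrt( 11),4,sqrt( 17 ),sqrt(19),sqrt(19)] 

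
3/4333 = 3/4333 = 0.00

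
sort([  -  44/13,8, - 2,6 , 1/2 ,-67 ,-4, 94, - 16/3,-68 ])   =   [ - 68  , - 67,  -  16/3,-4,-44/13, -2, 1/2,6, 8,  94] 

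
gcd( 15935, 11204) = 1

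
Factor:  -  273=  - 3^1 *7^1*13^1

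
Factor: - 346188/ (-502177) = 2^2*3^1 * 13^ ( - 1 )*17^1*1697^1 * 38629^( - 1 )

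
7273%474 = 163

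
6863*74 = 507862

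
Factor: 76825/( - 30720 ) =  - 2^ ( - 11 )*  3^(  -  1)*5^1 * 7^1*439^1 = -15365/6144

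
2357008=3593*656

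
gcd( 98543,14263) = 1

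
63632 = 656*97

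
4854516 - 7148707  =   - 2294191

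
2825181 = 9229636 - 6404455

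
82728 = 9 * 9192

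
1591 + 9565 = 11156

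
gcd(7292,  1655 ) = 1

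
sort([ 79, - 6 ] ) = [ - 6, 79]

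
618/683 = 618/683= 0.90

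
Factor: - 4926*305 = -1502430 = - 2^1*3^1*5^1*61^1*821^1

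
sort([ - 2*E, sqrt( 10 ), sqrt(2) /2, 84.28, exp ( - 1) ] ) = [ - 2*E, exp( - 1),sqrt ( 2)/2,sqrt( 10), 84.28] 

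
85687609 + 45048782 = 130736391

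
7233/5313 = 1 + 640/1771=1.36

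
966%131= 49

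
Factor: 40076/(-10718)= -86/23 =- 2^1*23^( - 1 )*43^1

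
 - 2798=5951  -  8749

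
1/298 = 1/298 = 0.00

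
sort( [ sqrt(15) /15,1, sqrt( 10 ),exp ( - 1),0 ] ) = [0,sqrt(15 )/15,exp( - 1), 1, sqrt( 10)]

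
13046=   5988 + 7058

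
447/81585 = 149/27195 = 0.01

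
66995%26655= 13685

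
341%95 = 56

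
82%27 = 1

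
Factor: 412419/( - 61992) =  - 2^( - 3)*3^( - 2)*479^1 = - 479/72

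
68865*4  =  275460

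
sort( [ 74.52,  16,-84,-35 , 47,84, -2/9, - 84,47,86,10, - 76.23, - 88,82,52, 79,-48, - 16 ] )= [ - 88,-84,  -  84,-76.23, - 48,-35 ,-16,-2/9, 10,16, 47, 47, 52,  74.52,79, 82,84, 86]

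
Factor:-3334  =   - 2^1 * 1667^1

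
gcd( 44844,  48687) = 3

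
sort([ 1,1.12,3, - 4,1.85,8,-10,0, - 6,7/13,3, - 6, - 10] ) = [ - 10,-10 ,-6, - 6,- 4,0,7/13, 1, 1.12,1.85, 3,  3  ,  8 ]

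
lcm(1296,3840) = 103680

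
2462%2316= 146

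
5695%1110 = 145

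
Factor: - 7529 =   -  7529^1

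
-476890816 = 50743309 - 527634125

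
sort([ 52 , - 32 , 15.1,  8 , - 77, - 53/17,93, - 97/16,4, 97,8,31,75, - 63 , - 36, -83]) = [ - 83, - 77,  -  63, - 36, - 32, - 97/16, - 53/17,4, 8,8, 15.1, 31, 52,75, 93,97]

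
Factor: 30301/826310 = 2^( -1 ) * 5^( - 1 )*19^( - 1 )*157^1*193^1*4349^( - 1) 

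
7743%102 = 93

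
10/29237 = 10/29237 =0.00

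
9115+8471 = 17586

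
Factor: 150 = 2^1*3^1*5^2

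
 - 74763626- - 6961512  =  -67802114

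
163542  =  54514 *3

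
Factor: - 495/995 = -99/199 = -3^2*11^1  *199^(-1) 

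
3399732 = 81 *41972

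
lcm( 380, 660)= 12540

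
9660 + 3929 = 13589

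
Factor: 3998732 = 2^2*999683^1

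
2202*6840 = 15061680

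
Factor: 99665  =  5^1*31^1 * 643^1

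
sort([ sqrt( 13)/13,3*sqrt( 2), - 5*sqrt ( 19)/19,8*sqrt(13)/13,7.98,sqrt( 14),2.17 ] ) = [ - 5*sqrt( 19)/19, sqrt (13)/13,2.17,8*sqrt( 13) /13,sqrt(14),3*sqrt( 2), 7.98 ]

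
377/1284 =377/1284  =  0.29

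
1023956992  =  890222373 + 133734619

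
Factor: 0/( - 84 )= 0 = 0^1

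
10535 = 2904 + 7631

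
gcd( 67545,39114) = 9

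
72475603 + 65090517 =137566120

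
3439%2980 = 459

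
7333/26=7333/26= 282.04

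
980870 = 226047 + 754823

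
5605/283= 19 + 228/283 = 19.81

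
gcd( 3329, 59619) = 1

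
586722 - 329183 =257539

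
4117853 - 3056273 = 1061580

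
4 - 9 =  - 5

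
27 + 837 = 864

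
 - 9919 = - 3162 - 6757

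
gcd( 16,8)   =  8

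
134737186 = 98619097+36118089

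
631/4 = 631/4 = 157.75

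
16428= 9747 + 6681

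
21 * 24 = 504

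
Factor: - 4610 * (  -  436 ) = 2^3 * 5^1* 109^1 * 461^1=2009960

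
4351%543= 7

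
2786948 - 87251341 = -84464393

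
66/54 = 1+2/9 = 1.22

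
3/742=3/742 = 0.00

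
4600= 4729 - 129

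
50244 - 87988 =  - 37744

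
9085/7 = 1297 + 6/7 = 1297.86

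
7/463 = 7/463 = 0.02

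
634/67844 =317/33922=0.01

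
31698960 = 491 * 64560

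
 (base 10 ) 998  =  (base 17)37C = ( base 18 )318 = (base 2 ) 1111100110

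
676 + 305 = 981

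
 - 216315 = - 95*2277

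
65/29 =2  +  7/29 = 2.24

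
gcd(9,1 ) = 1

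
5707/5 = 1141+ 2/5 = 1141.40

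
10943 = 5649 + 5294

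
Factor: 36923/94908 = 2^( - 2 )*3^( - 1) * 11^ (  -  1 )*719^( - 1)*36923^1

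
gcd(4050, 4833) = 27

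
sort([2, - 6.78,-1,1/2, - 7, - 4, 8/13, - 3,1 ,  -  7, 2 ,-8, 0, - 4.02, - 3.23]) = [ - 8, - 7, - 7, - 6.78,-4.02 ,-4, - 3.23, - 3, - 1,  0 , 1/2,8/13,1, 2,2]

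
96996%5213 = 3162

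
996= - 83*(  -  12 )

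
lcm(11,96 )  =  1056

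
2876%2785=91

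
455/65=7 = 7.00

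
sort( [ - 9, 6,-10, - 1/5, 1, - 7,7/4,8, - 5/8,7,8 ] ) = [-10, - 9,-7, - 5/8,-1/5, 1 , 7/4,  6,7,8, 8]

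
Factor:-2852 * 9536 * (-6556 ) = 2^10*11^1*23^1*31^1 * 149^2 = 178301381632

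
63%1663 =63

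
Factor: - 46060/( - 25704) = 2^( - 1)*3^(-3 )*5^1*7^1*17^( - 1 )*47^1 = 1645/918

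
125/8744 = 125/8744 = 0.01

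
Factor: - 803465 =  - 5^1*13^1* 47^1*263^1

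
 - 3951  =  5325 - 9276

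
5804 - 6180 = -376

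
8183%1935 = 443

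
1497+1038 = 2535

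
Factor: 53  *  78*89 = 2^1*3^1 *13^1*53^1*89^1  =  367926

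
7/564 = 7/564 = 0.01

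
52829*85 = 4490465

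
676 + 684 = 1360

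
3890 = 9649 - 5759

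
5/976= 5/976 = 0.01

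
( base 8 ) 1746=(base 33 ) u8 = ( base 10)998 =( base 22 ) 218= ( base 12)6b2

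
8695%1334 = 691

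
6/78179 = 6/78179 = 0.00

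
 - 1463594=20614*( - 71 )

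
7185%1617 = 717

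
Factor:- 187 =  - 11^1*17^1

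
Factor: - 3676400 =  - 2^4*5^2*7^1 * 13^1*101^1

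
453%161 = 131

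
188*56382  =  10599816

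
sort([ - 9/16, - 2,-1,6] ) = [ - 2, - 1, - 9/16, 6]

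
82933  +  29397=112330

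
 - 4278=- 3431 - 847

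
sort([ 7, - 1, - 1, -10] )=[ - 10,- 1, - 1,  7]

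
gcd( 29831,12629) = 1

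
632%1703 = 632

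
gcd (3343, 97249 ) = 1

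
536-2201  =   - 1665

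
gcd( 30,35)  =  5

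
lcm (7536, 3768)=7536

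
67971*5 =339855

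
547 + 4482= 5029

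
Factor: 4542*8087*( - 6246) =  - 229422787884 = - 2^2*3^3*347^1*757^1*8087^1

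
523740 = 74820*7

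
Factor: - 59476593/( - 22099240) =2^(-3)*3^1 *5^( - 1)*11^1 * 19^1*29^1*3271^1*552481^ ( - 1)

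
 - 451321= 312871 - 764192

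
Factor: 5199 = 3^1*1733^1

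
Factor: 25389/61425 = 3^( - 1)*5^ ( - 2)*31^1 = 31/75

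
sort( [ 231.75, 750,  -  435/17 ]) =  [ - 435/17,231.75,750 ]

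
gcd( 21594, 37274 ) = 2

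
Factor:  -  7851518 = - 2^1 * 17^1* 29^1*7963^1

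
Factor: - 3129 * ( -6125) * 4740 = 90842692500 = 2^2*3^2*5^4*7^3*79^1*149^1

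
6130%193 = 147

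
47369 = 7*6767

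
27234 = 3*9078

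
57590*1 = 57590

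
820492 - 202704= 617788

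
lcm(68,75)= 5100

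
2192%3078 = 2192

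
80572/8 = 20143/2 = 10071.50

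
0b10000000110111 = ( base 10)8247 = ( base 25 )D4M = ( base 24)E7F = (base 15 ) 269C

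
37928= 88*431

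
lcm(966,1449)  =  2898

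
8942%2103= 530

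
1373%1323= 50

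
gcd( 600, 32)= 8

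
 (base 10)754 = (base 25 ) 154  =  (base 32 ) NI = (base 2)1011110010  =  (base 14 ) 3bc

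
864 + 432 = 1296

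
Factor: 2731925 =5^2*7^1*67^1* 233^1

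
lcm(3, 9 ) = 9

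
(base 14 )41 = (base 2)111001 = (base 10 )57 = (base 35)1m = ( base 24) 29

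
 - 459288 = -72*6379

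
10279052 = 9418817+860235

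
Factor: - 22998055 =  - 5^1*83^1 * 151^1 *367^1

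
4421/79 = 4421/79= 55.96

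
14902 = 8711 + 6191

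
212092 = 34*6238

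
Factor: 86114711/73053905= 5^( - 1)*61^ ( -1)*239521^( - 1)*86114711^1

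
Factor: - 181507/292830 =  - 2^(-1 )*3^(-1 )*5^(-1) *19^1*41^1* 43^(  -  1 )* 227^( - 1)*233^1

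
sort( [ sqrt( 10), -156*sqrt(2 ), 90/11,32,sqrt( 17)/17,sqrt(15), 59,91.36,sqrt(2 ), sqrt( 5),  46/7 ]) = [-156*sqrt(2),sqrt( 17)/17, sqrt(2 ),sqrt( 5),  sqrt(10)  ,  sqrt(15),46/7, 90/11, 32,59,91.36 ] 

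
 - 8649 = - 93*93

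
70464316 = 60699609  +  9764707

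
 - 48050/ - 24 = 2002 + 1/12 = 2002.08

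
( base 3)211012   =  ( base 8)1127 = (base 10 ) 599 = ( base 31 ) ja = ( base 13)371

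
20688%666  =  42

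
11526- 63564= -52038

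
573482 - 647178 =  - 73696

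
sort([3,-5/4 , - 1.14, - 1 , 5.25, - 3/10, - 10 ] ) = [  -  10 , - 5/4,- 1.14 ,  -  1,-3/10,3, 5.25] 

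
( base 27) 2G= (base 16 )46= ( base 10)70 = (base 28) 2E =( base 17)42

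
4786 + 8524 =13310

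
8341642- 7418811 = 922831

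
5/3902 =5/3902 = 0.00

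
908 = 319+589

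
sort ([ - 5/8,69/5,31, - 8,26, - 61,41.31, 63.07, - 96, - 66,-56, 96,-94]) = [ - 96, - 94, -66,-61, - 56, - 8, - 5/8  ,  69/5,  26,  31,41.31, 63.07, 96]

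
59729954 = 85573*698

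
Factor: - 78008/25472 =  - 49/16 = - 2^(-4) * 7^2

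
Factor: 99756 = 2^2*3^2*17^1  *163^1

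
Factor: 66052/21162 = 2^1 *3^( - 1)*7^2*337^1*3527^( - 1) = 33026/10581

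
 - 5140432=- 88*58414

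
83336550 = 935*89130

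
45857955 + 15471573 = 61329528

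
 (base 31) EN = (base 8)711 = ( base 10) 457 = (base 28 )g9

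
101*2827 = 285527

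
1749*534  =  933966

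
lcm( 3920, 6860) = 27440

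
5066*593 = 3004138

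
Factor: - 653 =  - 653^1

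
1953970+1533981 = 3487951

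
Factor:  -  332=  - 2^2 * 83^1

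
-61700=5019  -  66719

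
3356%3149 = 207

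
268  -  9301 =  - 9033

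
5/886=5/886 = 0.01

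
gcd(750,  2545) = 5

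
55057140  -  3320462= 51736678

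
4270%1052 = 62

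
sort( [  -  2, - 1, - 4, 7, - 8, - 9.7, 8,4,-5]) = [ - 9.7,-8,-5, - 4, - 2,-1, 4, 7,8] 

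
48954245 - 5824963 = 43129282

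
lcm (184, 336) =7728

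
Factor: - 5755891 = - 29^1*198479^1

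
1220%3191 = 1220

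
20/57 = 20/57 = 0.35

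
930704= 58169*16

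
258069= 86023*3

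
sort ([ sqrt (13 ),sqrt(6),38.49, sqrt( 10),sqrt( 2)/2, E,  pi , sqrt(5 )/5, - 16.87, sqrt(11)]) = [-16.87,sqrt( 5)/5, sqrt(2)/2, sqrt( 6 ), E, pi, sqrt(10), sqrt(11), sqrt( 13), 38.49] 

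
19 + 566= 585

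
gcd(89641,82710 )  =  1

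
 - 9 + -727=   -  736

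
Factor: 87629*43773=3835784217= 3^1*14591^1*87629^1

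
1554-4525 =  - 2971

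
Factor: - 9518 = - 2^1 * 4759^1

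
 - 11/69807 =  - 1 + 69796/69807 = - 0.00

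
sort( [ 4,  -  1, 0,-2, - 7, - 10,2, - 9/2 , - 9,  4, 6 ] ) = [-10, - 9, - 7, - 9/2, - 2,- 1, 0,2, 4,4, 6 ] 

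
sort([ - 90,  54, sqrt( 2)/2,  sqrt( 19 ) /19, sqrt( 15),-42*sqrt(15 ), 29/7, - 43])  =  [- 42*sqrt(15), - 90, - 43, sqrt( 19 )/19,sqrt( 2 )/2, sqrt(15),29/7,54 ]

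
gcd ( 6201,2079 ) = 9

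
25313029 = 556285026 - 530971997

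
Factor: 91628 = 2^2 *22907^1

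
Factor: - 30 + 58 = 2^2*7^1 =28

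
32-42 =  - 10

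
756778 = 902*839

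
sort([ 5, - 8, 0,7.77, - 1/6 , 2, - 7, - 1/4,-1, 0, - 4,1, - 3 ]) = [-8, - 7, - 4, - 3,  -  1,-1/4, - 1/6, 0, 0,1,2, 5,7.77 ] 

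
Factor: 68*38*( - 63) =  - 162792 = - 2^3*3^2*7^1* 17^1 * 19^1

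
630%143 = 58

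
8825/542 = 8825/542 =16.28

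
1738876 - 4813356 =-3074480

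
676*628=424528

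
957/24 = 319/8 = 39.88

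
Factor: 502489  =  13^1 * 38653^1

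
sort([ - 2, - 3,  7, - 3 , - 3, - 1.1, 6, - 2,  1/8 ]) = [ - 3,  -  3, - 3, - 2, - 2, - 1.1,1/8, 6 , 7 ] 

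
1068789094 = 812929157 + 255859937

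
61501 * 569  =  34994069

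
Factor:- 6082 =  - 2^1 * 3041^1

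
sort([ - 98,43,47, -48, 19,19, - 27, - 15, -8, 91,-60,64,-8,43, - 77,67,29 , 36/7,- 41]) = [ -98,  -  77, - 60,-48, - 41,-27, - 15, - 8, -8,  36/7,19, 19,29, 43,43, 47,64,  67,91 ]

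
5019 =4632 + 387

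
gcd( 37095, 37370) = 5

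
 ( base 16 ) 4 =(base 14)4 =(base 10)4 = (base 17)4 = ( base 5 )4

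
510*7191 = 3667410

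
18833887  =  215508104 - 196674217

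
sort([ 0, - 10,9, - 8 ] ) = [ - 10, - 8, 0, 9] 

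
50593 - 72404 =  - 21811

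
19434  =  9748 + 9686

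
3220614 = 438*7353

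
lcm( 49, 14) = 98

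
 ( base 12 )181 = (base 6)1041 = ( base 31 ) 7O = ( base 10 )241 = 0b11110001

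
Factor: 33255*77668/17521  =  2582849340/17521= 2^2*3^2*5^1 *7^( - 1)*739^1*2503^( - 1)*19417^1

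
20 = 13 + 7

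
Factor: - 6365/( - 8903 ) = 5^1*19^1*29^( - 1 )*67^1*307^( - 1) 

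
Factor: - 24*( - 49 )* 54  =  63504 = 2^4*3^4*7^2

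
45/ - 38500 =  - 1 + 7691/7700 = - 0.00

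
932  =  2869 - 1937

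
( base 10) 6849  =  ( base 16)1AC1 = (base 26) a3b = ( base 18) 1329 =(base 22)E37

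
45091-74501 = - 29410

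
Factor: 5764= 2^2 * 11^1*131^1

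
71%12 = 11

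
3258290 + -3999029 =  - 740739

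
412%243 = 169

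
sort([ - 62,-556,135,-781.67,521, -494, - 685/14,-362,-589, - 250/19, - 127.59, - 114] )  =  [ - 781.67,-589, - 556,- 494, - 362, - 127.59, - 114, - 62, - 685/14, - 250/19, 135 , 521]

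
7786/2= 3893 = 3893.00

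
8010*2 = 16020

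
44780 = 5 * 8956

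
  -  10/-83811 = 10/83811=0.00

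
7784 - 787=6997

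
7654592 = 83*92224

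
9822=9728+94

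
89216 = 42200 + 47016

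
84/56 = 3/2 =1.50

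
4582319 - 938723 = 3643596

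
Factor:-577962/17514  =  - 3^1*11^1 = - 33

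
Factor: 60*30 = 1800 = 2^3*3^2*5^2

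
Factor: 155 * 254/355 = 7874/71 = 2^1* 31^1 * 71^(-1)*127^1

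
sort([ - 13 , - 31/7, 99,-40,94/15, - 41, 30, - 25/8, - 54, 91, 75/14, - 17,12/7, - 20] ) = [ - 54 ,  -  41, - 40,-20, - 17, - 13,- 31/7, - 25/8, 12/7 , 75/14,94/15 , 30,91, 99 ]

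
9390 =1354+8036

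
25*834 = 20850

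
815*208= 169520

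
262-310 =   -  48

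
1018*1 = 1018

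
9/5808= 3/1936  =  0.00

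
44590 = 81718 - 37128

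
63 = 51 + 12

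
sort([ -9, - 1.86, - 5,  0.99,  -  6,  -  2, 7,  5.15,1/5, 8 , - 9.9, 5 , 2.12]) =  [-9.9, - 9 ,-6 ,- 5,  -  2 , - 1.86 , 1/5,0.99, 2.12,5, 5.15,7,8]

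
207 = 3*69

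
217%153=64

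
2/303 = 2/303 =0.01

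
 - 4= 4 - 8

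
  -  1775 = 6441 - 8216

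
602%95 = 32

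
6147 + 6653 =12800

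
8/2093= 8/2093  =  0.00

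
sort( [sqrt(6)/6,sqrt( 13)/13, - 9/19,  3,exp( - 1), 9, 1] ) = [  -  9/19, sqrt( 13)/13, exp( - 1),sqrt( 6) /6, 1,3,9 ]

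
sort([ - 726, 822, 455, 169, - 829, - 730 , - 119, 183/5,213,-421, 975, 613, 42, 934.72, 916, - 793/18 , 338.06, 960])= [ - 829, - 730, - 726, - 421,-119, - 793/18, 183/5,  42,169, 213,338.06 , 455,613,822, 916, 934.72, 960, 975 ]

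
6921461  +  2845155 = 9766616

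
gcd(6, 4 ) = 2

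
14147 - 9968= 4179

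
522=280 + 242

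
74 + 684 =758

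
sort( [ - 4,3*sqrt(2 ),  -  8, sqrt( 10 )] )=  [ - 8,  -  4, sqrt (10 ),  3*sqrt(2)]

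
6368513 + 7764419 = 14132932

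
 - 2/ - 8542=1/4271 = 0.00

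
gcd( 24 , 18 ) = 6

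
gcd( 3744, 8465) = 1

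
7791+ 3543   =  11334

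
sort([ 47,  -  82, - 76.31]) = [  -  82,-76.31, 47] 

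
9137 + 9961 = 19098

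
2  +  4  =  6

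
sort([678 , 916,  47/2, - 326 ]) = [ - 326 , 47/2,678, 916 ] 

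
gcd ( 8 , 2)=2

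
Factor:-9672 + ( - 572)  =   - 10244 = -2^2*13^1*197^1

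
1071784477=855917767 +215866710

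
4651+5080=9731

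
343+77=420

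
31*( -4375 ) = -135625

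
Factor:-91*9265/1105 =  - 7^1*109^1 = -763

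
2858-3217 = -359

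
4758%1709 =1340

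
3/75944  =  3/75944  =  0.00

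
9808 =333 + 9475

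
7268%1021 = 121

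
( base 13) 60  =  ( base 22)3C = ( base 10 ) 78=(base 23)39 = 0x4E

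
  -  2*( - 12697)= 25394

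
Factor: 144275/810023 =5^2*29^1 * 199^1*810023^( - 1 ) 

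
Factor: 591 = 3^1 * 197^1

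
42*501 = 21042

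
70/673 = 70/673 = 0.10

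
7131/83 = 85 + 76/83 =85.92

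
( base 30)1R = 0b111001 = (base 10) 57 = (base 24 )29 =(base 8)71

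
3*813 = 2439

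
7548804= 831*9084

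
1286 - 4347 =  - 3061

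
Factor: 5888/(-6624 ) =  - 8/9 = - 2^3*3^( - 2)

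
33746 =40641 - 6895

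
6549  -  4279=2270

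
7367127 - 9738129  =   - 2371002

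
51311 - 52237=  - 926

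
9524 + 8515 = 18039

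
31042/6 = 15521/3= 5173.67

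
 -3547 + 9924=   6377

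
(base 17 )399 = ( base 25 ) 1g4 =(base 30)149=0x405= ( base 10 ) 1029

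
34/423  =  34/423= 0.08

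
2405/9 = 2405/9 = 267.22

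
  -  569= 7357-7926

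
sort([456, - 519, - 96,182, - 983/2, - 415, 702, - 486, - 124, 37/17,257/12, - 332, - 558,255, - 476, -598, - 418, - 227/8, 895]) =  [-598, - 558 ,-519 , - 983/2, - 486,-476, - 418  ,-415, - 332, - 124, - 96,  -  227/8,  37/17,257/12,  182,255, 456,702, 895 ] 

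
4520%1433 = 221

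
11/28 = 11/28 = 0.39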